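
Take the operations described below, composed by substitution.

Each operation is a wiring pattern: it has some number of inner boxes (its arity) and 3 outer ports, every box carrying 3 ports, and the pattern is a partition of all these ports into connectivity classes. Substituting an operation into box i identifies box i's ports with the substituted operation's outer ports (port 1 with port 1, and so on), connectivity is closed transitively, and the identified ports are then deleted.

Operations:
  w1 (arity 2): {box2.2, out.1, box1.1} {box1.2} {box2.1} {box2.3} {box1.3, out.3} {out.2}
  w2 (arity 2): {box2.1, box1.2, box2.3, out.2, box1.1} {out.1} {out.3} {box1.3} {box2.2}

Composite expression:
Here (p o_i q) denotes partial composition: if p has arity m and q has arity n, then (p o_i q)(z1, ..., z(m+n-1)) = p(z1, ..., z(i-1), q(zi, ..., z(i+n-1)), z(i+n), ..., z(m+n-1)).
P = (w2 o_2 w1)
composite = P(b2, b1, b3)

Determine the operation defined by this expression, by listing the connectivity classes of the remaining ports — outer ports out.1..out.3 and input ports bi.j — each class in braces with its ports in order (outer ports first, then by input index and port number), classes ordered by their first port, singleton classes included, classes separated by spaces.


{out.1} {out.2, b1.1, b1.3, b2.1, b2.2, b3.2} {out.3} {b1.2} {b2.3} {b3.1} {b3.3}


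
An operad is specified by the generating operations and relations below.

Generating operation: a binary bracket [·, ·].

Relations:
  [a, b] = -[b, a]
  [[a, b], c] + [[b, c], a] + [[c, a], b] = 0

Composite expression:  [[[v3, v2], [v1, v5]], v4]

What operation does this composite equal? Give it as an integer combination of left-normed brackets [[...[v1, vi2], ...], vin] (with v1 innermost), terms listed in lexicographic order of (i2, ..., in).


In the tensor algebra, words opening v1 carry the v1-anchored form.
Composite bracket: [[[v3, v2], [v1, v5]], v4]
Under [a, b] = ab - ba we get 16 signed associative words (2^4 = 16).
Coefficients come from the v1-initial words:
  word v1v5v2v3v4 has sign +1, contributing +[[[[v1, v5], v2], v3], v4]
  word v1v5v3v2v4 has sign -1, contributing -[[[[v1, v5], v3], v2], v4]

[[[[v1, v5], v2], v3], v4] - [[[[v1, v5], v3], v2], v4]


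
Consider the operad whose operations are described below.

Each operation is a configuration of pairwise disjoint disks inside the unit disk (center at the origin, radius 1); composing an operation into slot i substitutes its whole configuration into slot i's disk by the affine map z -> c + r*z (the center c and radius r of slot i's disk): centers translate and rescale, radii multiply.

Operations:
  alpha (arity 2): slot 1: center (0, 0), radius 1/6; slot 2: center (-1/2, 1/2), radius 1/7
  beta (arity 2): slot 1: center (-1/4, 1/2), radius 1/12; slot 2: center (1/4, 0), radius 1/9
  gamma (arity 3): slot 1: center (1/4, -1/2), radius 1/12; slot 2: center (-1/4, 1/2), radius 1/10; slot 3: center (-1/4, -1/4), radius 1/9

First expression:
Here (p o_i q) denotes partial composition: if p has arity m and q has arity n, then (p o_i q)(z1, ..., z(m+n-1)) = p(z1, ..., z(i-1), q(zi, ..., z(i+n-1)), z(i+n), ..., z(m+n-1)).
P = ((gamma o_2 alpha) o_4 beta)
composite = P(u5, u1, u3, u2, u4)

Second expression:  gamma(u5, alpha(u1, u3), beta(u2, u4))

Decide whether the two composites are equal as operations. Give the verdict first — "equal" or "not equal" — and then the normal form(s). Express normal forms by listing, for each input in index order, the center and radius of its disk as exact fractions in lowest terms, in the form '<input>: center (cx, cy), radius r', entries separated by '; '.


equal; the common form is u1: center (-1/4, 1/2), radius 1/60; u2: center (-5/18, -7/36), radius 1/108; u3: center (-3/10, 11/20), radius 1/70; u4: center (-2/9, -1/4), radius 1/81; u5: center (1/4, -1/2), radius 1/12

The first expression, normalized: u1: center (-1/4, 1/2), radius 1/60; u2: center (-5/18, -7/36), radius 1/108; u3: center (-3/10, 11/20), radius 1/70; u4: center (-2/9, -1/4), radius 1/81; u5: center (1/4, -1/2), radius 1/12
The second expression, normalized: u1: center (-1/4, 1/2), radius 1/60; u2: center (-5/18, -7/36), radius 1/108; u3: center (-3/10, 11/20), radius 1/70; u4: center (-2/9, -1/4), radius 1/81; u5: center (1/4, -1/2), radius 1/12
One common form — equal.


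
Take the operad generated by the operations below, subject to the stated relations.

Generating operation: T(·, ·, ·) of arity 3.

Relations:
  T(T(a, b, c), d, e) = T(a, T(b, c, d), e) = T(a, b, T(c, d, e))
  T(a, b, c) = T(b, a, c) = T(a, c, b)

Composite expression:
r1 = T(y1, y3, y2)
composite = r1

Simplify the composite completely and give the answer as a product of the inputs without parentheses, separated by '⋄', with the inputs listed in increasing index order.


y1 ⋄ y2 ⋄ y3

Reordering under T is free, so list the y-inputs canonically.
T(y1, y3, y2) linearizes to y1 ⋄ y3 ⋄ y2
reordering the factors by index: y1 ⋄ y2 ⋄ y3


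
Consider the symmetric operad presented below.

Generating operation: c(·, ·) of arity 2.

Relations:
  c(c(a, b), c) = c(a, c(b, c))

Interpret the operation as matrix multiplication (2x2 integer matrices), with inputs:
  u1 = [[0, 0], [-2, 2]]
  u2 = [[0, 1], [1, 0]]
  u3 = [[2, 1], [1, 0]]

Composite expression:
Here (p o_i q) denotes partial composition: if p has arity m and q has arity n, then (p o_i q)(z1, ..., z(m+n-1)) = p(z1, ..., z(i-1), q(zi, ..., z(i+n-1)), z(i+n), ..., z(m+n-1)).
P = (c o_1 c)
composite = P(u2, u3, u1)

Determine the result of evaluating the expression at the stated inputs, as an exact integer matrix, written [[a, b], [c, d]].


c(u2, u3) = [[1, 0], [2, 1]]
c(c(u2, u3), u1) = [[0, 0], [-2, 2]]

[[0, 0], [-2, 2]]


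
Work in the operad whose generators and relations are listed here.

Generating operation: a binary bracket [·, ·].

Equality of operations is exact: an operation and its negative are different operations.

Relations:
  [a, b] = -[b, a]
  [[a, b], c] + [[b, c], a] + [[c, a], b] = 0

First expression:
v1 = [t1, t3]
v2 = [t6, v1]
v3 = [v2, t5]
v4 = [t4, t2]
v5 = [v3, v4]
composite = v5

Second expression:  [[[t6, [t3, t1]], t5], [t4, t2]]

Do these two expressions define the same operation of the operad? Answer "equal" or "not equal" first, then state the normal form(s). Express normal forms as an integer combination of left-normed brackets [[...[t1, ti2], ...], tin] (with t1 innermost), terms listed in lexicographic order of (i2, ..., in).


Normal form of the first expression: [[[[[t1, t3], t6], t5], t2], t4] - [[[[[t1, t3], t6], t5], t4], t2]
Normal form of the second expression: -[[[[[t1, t3], t6], t5], t2], t4] + [[[[[t1, t3], t6], t5], t4], t2]
No match — not equal.

not equal: they reduce to [[[[[t1, t3], t6], t5], t2], t4] - [[[[[t1, t3], t6], t5], t4], t2] and -[[[[[t1, t3], t6], t5], t2], t4] + [[[[[t1, t3], t6], t5], t4], t2]


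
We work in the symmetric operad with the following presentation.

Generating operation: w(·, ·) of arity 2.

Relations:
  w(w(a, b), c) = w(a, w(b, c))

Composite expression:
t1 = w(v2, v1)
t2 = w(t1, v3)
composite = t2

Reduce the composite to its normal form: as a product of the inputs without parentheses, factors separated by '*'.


v2 * v1 * v3

The w-tree's shape is irrelevant; the v-reading-order decides.
w(v2, v1) spells out as v2 * v1
w(w(v2, v1), v3) spells out as v2 * v1 * v3


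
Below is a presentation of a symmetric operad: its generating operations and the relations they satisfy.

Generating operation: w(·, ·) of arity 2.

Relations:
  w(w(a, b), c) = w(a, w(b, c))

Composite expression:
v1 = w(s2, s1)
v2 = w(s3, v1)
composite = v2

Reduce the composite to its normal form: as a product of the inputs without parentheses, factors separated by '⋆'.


s3 ⋆ s2 ⋆ s1

The w-tree's shape is irrelevant; the s-reading-order decides.
w(s2, s1) unparenthesizes to s2 ⋆ s1
w(s3, w(s2, s1)) unparenthesizes to s3 ⋆ s2 ⋆ s1


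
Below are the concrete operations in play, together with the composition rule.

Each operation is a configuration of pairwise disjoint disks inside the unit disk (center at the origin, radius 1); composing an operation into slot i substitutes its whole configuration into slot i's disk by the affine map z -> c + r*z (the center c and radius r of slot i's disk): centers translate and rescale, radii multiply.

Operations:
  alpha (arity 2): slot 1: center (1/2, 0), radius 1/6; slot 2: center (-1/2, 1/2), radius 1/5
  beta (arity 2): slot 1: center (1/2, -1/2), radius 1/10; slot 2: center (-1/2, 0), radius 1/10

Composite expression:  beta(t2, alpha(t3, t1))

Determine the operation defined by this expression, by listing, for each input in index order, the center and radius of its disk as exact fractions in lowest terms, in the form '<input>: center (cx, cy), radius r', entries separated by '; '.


Each t-disk chains the slot maps above it in beta; radii multiply.
for t2, the 1-step affine chain lands on center (1/2, -1/2), radius 1/10
for t3, the 2-step affine chain lands on center (-9/20, 0), radius 1/60
for t1, the 2-step affine chain lands on center (-11/20, 1/20), radius 1/50

t1: center (-11/20, 1/20), radius 1/50; t2: center (1/2, -1/2), radius 1/10; t3: center (-9/20, 0), radius 1/60


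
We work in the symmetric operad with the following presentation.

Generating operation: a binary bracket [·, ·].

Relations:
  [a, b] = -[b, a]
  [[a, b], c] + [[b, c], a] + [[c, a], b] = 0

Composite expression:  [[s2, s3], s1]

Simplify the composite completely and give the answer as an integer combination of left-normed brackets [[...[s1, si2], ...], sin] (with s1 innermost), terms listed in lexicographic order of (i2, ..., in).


-[[s1, s2], s3] + [[s1, s3], s2]

Expand each bracket as ab - ba; the s1-initial words give the coefficients.
Composite bracket: [[s2, s3], s1]
Applying ab - ba throughout gives 4 signed words (2^2 = 4).
Collect the words opening with s1:
  s1s2s3 (sign -1) contributes -[[s1, s2], s3]
  s1s3s2 (sign +1) contributes +[[s1, s3], s2]


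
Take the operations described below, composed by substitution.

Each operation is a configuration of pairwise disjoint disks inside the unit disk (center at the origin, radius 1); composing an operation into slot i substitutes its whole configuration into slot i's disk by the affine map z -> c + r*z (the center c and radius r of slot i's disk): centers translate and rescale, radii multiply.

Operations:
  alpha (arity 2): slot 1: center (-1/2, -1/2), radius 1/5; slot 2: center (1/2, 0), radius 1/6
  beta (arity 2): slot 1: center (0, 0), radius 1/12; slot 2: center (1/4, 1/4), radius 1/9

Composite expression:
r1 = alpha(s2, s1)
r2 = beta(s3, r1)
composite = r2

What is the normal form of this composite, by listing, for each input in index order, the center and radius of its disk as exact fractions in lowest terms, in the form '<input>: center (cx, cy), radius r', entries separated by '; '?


Only the slot chain above each s matters under beta; compose those maps.
s3: after 1 affine step, its disk has center (0, 0), radius 1/12
s2: after 2 affine steps, its disk has center (7/36, 7/36), radius 1/45
s1: after 2 affine steps, its disk has center (11/36, 1/4), radius 1/54

s1: center (11/36, 1/4), radius 1/54; s2: center (7/36, 7/36), radius 1/45; s3: center (0, 0), radius 1/12


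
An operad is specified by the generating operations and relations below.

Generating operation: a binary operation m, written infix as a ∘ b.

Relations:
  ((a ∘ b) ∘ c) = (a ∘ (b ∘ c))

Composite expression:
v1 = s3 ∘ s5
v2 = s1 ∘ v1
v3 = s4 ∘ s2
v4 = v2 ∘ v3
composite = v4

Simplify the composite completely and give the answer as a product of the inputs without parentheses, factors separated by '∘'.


s1 ∘ s3 ∘ s5 ∘ s4 ∘ s2


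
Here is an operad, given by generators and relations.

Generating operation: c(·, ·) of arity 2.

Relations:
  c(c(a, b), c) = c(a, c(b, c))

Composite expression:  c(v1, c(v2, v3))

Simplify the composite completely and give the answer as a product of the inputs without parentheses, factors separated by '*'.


v1 * v2 * v3

Every regrouping of c is equal, so read the v-inputs in written order.
c(v2, v3) reduces to v2 * v3
c(v1, c(v2, v3)) reduces to v1 * v2 * v3


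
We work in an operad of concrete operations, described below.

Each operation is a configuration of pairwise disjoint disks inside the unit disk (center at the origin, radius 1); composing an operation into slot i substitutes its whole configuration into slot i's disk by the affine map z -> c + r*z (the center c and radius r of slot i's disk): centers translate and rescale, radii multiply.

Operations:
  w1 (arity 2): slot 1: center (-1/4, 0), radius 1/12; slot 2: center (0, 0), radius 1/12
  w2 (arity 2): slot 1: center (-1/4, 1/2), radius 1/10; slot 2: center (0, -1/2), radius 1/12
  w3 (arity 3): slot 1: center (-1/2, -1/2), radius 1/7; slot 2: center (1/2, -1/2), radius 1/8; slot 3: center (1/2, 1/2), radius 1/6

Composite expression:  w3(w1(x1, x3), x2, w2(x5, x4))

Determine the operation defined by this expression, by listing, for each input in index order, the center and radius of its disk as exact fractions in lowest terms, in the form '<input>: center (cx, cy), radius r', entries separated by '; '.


x1: center (-15/28, -1/2), radius 1/84; x2: center (1/2, -1/2), radius 1/8; x3: center (-1/2, -1/2), radius 1/84; x4: center (1/2, 5/12), radius 1/72; x5: center (11/24, 7/12), radius 1/60

Below w3, radii multiply path by path; the x-disk centers shift.
x1 passes through 2 substitutions, ending at center (-15/28, -1/2), radius 1/84
x3 passes through 2 substitutions, ending at center (-1/2, -1/2), radius 1/84
x2 passes through 1 substitution, ending at center (1/2, -1/2), radius 1/8
x5 passes through 2 substitutions, ending at center (11/24, 7/12), radius 1/60
x4 passes through 2 substitutions, ending at center (1/2, 5/12), radius 1/72


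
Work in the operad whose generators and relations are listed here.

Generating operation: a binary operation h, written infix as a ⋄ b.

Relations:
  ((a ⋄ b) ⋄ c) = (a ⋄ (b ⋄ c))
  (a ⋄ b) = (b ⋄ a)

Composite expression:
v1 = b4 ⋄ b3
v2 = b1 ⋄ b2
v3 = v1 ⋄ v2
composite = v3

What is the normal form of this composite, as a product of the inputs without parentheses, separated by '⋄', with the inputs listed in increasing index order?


Both nesting and order wash out for h; what remains is which b's occur.
(b4 ⋄ b3) linearizes to b4 ⋄ b3
(b1 ⋄ b2) linearizes to b1 ⋄ b2
((b4 ⋄ b3) ⋄ (b1 ⋄ b2)) linearizes to b4 ⋄ b3 ⋄ b1 ⋄ b2
commutativity sorts the factors: b1 ⋄ b2 ⋄ b3 ⋄ b4

b1 ⋄ b2 ⋄ b3 ⋄ b4


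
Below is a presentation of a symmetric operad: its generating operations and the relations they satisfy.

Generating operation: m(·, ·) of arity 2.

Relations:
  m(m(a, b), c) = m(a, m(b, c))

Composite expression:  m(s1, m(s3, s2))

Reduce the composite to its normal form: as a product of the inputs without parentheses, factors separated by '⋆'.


s1 ⋆ s3 ⋆ s2

All parenthesizations of m agree; list the s-inputs left to right.
m(s3, s2) spells out as s3 ⋆ s2
m(s1, m(s3, s2)) spells out as s1 ⋆ s3 ⋆ s2


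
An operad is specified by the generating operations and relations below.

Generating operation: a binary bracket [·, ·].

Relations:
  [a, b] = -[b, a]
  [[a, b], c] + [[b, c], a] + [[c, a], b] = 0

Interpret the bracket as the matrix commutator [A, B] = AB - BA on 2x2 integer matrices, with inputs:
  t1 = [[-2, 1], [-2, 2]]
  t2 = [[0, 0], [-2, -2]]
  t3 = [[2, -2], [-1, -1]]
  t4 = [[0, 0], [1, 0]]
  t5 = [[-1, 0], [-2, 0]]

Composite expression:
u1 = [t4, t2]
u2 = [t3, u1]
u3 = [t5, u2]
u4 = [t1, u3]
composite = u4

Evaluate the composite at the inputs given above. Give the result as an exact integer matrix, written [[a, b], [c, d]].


[t4, t2] = [[0, 0], [2, 0]]
[t3, [t4, t2]] = [[-4, 0], [-6, 4]]
[t5, [t3, [t4, t2]]] = [[0, 0], [10, 0]]
[t1, [t5, [t3, [t4, t2]]]] = [[10, 0], [40, -10]]

[[10, 0], [40, -10]]


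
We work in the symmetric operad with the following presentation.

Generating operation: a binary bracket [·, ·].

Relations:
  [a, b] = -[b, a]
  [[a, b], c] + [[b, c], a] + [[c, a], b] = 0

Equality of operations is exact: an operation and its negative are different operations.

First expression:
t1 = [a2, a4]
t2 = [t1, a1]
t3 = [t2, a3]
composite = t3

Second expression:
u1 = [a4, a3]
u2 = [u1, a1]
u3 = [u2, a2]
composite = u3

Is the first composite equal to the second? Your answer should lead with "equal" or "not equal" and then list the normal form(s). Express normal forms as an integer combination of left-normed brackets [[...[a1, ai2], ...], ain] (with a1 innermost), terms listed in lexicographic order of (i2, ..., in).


not equal: they reduce to -[[[a1, a2], a4], a3] + [[[a1, a4], a2], a3] and [[[a1, a3], a4], a2] - [[[a1, a4], a3], a2]


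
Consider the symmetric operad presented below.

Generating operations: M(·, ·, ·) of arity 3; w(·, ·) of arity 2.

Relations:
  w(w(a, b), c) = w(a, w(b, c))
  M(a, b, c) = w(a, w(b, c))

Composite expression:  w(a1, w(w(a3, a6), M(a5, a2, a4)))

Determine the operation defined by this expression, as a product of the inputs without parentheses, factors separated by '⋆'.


Associativity of w dissolves the nesting; only the a-input order survives.
w(a3, a6) flattens to a3 ⋆ a6
M(a5, a2, a4) flattens to a5 ⋆ a2 ⋆ a4
w(w(a3, a6), M(a5, a2, a4)) flattens to a3 ⋆ a6 ⋆ a5 ⋆ a2 ⋆ a4
w(a1, w(w(a3, a6), M(a5, a2, a4))) flattens to a1 ⋆ a3 ⋆ a6 ⋆ a5 ⋆ a2 ⋆ a4

a1 ⋆ a3 ⋆ a6 ⋆ a5 ⋆ a2 ⋆ a4


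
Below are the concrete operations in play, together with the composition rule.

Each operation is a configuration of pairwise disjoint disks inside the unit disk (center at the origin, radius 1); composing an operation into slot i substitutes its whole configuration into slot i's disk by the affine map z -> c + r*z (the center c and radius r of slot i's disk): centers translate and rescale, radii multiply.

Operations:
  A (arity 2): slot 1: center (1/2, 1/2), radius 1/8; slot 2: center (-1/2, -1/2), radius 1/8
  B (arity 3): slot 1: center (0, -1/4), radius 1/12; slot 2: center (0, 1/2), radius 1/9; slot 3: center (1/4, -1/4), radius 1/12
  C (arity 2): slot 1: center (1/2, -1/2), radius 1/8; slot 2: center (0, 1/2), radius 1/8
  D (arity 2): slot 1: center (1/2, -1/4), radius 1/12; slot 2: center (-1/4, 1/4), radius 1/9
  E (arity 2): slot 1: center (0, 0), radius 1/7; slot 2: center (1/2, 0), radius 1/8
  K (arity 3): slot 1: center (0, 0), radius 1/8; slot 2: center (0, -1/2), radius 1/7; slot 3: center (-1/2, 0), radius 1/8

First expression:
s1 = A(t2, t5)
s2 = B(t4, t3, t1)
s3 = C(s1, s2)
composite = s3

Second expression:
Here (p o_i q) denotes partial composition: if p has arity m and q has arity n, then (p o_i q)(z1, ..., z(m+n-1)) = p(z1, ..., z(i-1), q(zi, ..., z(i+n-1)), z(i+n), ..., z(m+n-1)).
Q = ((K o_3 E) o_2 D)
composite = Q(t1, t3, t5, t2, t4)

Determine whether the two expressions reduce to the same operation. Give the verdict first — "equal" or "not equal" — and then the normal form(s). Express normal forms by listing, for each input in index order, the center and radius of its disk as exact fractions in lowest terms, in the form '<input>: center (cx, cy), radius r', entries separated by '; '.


not equal; first: t1: center (1/32, 15/32), radius 1/96; t2: center (9/16, -7/16), radius 1/64; t3: center (0, 9/16), radius 1/72; t4: center (0, 15/32), radius 1/96; t5: center (7/16, -9/16), radius 1/64; second: t1: center (0, 0), radius 1/8; t2: center (-1/2, 0), radius 1/56; t3: center (1/14, -15/28), radius 1/84; t4: center (-7/16, 0), radius 1/64; t5: center (-1/28, -13/28), radius 1/63

Reducing the first expression gives t1: center (1/32, 15/32), radius 1/96; t2: center (9/16, -7/16), radius 1/64; t3: center (0, 9/16), radius 1/72; t4: center (0, 15/32), radius 1/96; t5: center (7/16, -9/16), radius 1/64
Reducing the second expression gives t1: center (0, 0), radius 1/8; t2: center (-1/2, 0), radius 1/56; t3: center (1/14, -15/28), radius 1/84; t4: center (-7/16, 0), radius 1/64; t5: center (-1/28, -13/28), radius 1/63
Different reductions; not equal.


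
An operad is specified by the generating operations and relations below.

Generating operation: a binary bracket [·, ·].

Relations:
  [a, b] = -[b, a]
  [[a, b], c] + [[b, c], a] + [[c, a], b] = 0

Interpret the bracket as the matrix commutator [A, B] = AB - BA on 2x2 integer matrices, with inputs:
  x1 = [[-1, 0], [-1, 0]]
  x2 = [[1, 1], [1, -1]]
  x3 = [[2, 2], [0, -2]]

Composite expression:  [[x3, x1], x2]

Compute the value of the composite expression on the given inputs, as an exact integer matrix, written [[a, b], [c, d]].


[x3, x1] = [[-2, 2], [4, 2]]
[[x3, x1], x2] = [[-2, -8], [12, 2]]

[[-2, -8], [12, 2]]


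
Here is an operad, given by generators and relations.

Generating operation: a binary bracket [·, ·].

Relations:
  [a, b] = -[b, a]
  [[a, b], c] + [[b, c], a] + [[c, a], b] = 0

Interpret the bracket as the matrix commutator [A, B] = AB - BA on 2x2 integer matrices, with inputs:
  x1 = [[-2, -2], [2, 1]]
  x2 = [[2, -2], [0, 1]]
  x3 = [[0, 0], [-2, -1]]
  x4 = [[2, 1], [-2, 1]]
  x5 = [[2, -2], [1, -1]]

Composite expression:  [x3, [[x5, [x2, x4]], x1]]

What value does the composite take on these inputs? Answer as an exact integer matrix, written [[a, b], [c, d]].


[[206, 103], [-238, -206]]

[x2, x4] = [[4, 3], [2, -4]]
[x5, [x2, x4]] = [[-7, 25], [2, 7]]
[[x5, [x2, x4]], x1] = [[54, 103], [22, -54]]
[x3, [[x5, [x2, x4]], x1]] = [[206, 103], [-238, -206]]


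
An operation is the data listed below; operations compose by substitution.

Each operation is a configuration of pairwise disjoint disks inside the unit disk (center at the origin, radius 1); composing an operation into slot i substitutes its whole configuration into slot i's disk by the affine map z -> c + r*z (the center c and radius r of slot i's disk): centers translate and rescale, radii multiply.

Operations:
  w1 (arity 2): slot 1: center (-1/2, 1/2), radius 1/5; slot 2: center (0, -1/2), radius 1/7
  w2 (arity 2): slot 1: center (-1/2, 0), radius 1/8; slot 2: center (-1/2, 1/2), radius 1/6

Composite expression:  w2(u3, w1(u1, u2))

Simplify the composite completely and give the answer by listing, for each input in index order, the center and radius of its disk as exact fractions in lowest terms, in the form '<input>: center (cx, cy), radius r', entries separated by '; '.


Only the slot chain above each u matters under w2; compose those maps.
u3: after 1 affine step, its disk has center (-1/2, 0), radius 1/8
u1: after 2 affine steps, its disk has center (-7/12, 7/12), radius 1/30
u2: after 2 affine steps, its disk has center (-1/2, 5/12), radius 1/42

u1: center (-7/12, 7/12), radius 1/30; u2: center (-1/2, 5/12), radius 1/42; u3: center (-1/2, 0), radius 1/8


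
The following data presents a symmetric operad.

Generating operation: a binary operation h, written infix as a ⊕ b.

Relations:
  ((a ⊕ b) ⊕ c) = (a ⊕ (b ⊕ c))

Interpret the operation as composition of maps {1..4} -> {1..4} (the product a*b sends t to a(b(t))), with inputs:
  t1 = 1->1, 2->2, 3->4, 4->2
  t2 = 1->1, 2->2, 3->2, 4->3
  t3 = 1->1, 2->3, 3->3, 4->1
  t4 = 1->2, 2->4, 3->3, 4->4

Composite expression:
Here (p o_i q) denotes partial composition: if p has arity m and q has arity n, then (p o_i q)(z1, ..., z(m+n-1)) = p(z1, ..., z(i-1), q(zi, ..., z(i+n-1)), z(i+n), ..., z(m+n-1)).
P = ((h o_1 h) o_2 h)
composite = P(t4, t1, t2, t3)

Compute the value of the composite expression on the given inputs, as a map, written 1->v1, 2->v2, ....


1->2, 2->4, 3->4, 4->2


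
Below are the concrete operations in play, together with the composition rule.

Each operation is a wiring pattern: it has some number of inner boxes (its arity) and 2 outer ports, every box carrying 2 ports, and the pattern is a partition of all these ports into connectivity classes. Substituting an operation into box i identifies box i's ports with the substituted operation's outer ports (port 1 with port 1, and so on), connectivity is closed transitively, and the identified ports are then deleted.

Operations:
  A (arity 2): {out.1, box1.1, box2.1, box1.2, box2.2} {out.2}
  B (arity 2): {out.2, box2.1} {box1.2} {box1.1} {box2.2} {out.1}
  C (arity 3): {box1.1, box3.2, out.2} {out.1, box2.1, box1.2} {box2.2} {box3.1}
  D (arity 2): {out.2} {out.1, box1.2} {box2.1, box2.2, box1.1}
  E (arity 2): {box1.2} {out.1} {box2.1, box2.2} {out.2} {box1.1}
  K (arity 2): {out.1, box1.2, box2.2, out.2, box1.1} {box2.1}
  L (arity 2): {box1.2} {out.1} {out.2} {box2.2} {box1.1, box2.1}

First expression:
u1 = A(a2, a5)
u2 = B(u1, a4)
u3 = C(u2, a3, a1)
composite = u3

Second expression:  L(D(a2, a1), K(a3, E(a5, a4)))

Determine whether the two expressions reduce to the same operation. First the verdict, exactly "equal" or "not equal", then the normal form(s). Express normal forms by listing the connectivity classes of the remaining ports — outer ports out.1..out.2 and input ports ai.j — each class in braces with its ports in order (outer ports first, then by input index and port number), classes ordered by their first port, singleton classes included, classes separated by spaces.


not equal: they reduce to {out.1, a3.1, a4.1} {out.2, a1.2} {a1.1} {a2.1, a2.2, a5.1, a5.2} {a3.2} {a4.2} and {out.1} {out.2} {a1.1, a1.2, a2.1} {a2.2, a3.1, a3.2} {a4.1, a4.2} {a5.1} {a5.2}

Normal form of the first expression: {out.1, a3.1, a4.1} {out.2, a1.2} {a1.1} {a2.1, a2.2, a5.1, a5.2} {a3.2} {a4.2}
Normal form of the second expression: {out.1} {out.2} {a1.1, a1.2, a2.1} {a2.2, a3.1, a3.2} {a4.1, a4.2} {a5.1} {a5.2}
Different reductions; not equal.


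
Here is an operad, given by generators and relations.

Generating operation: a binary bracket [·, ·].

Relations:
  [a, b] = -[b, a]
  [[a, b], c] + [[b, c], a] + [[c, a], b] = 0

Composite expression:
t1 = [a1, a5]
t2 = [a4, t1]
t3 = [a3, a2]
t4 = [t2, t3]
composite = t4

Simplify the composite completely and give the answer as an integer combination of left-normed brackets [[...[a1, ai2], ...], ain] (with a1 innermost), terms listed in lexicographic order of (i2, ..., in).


[[[[a1, a5], a4], a2], a3] - [[[[a1, a5], a4], a3], a2]


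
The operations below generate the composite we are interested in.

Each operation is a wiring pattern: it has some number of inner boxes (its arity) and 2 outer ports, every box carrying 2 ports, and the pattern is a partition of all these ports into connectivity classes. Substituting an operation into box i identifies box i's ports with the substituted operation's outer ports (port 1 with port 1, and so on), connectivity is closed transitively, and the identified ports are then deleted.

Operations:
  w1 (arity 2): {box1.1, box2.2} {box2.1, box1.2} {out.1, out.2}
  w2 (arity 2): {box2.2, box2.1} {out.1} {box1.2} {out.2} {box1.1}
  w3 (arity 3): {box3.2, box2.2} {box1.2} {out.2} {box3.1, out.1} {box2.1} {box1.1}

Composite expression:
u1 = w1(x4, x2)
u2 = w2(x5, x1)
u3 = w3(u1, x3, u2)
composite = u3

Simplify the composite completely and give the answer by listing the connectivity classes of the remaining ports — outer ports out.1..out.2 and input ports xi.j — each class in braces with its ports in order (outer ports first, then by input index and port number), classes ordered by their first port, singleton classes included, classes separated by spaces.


{out.1} {out.2} {x1.1, x1.2} {x2.1, x4.2} {x2.2, x4.1} {x3.1} {x3.2} {x5.1} {x5.2}

Substituting into w3 glues patterns; closure does the rest.
stage w1: inputs (x4, x2), connectivity {out.1, out.2} {x2.1, x4.2} {x2.2, x4.1}, out.j its boundary
stage w2: inputs (x5, x1), connectivity {out.1} {out.2} {x1.1, x1.2} {x5.1} {x5.2}, out.j its boundary
stage w3: inputs (x4, x2, x3, x5, x1), connectivity {out.1} {out.2} {x1.1, x1.2} {x2.1, x4.2} {x2.2, x4.1} {x3.1} {x3.2} {x5.1} {x5.2}, out.j its boundary


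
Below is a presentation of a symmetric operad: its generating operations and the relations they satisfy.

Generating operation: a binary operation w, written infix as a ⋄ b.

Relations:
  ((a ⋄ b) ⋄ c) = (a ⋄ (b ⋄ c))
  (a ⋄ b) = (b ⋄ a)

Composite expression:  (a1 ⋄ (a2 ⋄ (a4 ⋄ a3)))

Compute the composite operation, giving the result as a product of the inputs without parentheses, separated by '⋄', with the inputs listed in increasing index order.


a1 ⋄ a2 ⋄ a3 ⋄ a4

Shape and order are irrelevant to w; the a-input set decides.
(a4 ⋄ a3) linearizes to a4 ⋄ a3
(a2 ⋄ (a4 ⋄ a3)) linearizes to a2 ⋄ a4 ⋄ a3
(a1 ⋄ (a2 ⋄ (a4 ⋄ a3))) linearizes to a1 ⋄ a2 ⋄ a4 ⋄ a3
putting the inputs in ascending order: a1 ⋄ a2 ⋄ a3 ⋄ a4


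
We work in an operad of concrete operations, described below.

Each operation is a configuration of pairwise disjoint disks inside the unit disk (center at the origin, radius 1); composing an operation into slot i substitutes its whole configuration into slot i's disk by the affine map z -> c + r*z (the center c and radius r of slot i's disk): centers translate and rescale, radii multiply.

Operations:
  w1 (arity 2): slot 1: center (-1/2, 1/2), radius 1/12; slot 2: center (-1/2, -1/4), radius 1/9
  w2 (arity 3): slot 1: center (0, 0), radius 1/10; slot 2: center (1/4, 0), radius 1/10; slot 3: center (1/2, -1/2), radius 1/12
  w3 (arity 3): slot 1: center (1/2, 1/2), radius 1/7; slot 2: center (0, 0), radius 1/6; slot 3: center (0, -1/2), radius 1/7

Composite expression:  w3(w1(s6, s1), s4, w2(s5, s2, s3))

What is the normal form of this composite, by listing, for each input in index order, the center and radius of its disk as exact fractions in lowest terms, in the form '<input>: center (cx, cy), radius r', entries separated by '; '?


s1: center (3/7, 13/28), radius 1/63; s2: center (1/28, -1/2), radius 1/70; s3: center (1/14, -4/7), radius 1/84; s4: center (0, 0), radius 1/6; s5: center (0, -1/2), radius 1/70; s6: center (3/7, 4/7), radius 1/84

Only the slot chain above each s matters under w3; compose those maps.
input s6: composing its 2 substitution steps yields center (3/7, 4/7), radius 1/84
input s1: composing its 2 substitution steps yields center (3/7, 13/28), radius 1/63
input s4: composing its 1 substitution step yields center (0, 0), radius 1/6
input s5: composing its 2 substitution steps yields center (0, -1/2), radius 1/70
input s2: composing its 2 substitution steps yields center (1/28, -1/2), radius 1/70
input s3: composing its 2 substitution steps yields center (1/14, -4/7), radius 1/84


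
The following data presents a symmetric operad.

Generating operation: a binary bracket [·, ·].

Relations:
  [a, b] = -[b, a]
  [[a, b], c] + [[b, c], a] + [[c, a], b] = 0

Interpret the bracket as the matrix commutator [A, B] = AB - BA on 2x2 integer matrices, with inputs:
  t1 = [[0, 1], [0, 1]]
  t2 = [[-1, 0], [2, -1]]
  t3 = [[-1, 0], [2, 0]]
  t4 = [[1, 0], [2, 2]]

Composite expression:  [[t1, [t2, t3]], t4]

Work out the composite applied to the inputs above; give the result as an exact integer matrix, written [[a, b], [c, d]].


[[0, 0], [10, 0]]

[t2, t3] = [[0, 0], [-2, 0]]
[t1, [t2, t3]] = [[-2, 0], [-2, 2]]
[[t1, [t2, t3]], t4] = [[0, 0], [10, 0]]


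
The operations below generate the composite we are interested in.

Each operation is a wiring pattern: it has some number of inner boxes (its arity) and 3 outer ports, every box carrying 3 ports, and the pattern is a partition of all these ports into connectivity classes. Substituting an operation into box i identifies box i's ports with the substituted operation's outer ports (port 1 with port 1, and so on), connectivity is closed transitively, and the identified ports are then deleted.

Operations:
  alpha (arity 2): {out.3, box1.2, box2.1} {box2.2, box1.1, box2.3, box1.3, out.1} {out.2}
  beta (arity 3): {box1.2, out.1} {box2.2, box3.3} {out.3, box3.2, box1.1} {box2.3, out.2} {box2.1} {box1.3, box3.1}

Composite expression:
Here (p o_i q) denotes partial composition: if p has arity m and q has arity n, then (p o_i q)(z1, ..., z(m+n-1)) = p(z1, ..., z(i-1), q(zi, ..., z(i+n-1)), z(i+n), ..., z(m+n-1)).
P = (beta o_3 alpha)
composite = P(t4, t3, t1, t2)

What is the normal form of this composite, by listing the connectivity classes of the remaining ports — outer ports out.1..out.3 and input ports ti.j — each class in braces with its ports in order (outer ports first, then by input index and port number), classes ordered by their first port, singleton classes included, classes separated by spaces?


{out.1, t4.2} {out.2, t3.3} {out.3, t4.1} {t1.1, t1.3, t2.2, t2.3, t4.3} {t1.2, t2.1, t3.2} {t3.1}

Connectivity passes through glued beta-boundaries; trace each wire chain.
stage alpha: inputs (t1, t2), connectivity {out.1, t1.1, t1.3, t2.2, t2.3} {out.2} {out.3, t1.2, t2.1}, out.j its boundary
stage beta: inputs (t4, t3, t1, t2), connectivity {out.1, t4.2} {out.2, t3.3} {out.3, t4.1} {t1.1, t1.3, t2.2, t2.3, t4.3} {t1.2, t2.1, t3.2} {t3.1}, out.j its boundary


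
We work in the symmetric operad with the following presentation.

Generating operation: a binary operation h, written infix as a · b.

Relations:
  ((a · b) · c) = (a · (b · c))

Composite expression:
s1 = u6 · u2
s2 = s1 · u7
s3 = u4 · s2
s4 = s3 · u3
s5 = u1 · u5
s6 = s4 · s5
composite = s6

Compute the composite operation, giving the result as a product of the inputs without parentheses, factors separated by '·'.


u4 · u6 · u2 · u7 · u3 · u1 · u5

Every regrouping of h is equal, so read the u-inputs in written order.
(u6 · u2) flattens to u6 · u2
((u6 · u2) · u7) flattens to u6 · u2 · u7
(u4 · ((u6 · u2) · u7)) flattens to u4 · u6 · u2 · u7
((u4 · ((u6 · u2) · u7)) · u3) flattens to u4 · u6 · u2 · u7 · u3
(u1 · u5) flattens to u1 · u5
(((u4 · ((u6 · u2) · u7)) · u3) · (u1 · u5)) flattens to u4 · u6 · u2 · u7 · u3 · u1 · u5


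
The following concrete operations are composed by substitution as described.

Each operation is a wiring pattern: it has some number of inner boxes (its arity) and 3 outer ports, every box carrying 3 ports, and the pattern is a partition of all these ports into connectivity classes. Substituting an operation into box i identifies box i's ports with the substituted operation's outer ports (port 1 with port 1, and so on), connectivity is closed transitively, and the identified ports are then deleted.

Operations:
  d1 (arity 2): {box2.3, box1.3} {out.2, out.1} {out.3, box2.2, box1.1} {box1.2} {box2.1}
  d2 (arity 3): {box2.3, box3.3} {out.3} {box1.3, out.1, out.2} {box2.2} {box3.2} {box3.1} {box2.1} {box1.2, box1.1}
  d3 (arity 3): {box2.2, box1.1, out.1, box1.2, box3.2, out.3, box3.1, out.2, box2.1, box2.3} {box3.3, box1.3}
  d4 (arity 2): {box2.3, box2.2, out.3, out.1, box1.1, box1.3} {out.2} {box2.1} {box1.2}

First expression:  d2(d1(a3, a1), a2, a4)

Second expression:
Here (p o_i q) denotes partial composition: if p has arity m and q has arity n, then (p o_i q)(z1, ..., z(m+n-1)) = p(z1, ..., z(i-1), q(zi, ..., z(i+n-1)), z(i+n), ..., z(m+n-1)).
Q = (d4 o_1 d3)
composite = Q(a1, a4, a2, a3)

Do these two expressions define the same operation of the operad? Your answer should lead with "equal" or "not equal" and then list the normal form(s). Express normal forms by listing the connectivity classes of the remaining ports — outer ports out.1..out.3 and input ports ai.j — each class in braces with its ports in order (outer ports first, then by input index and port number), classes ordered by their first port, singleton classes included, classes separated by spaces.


not equal; the first gives {out.1, out.2, a1.2, a3.1} {out.3} {a1.1} {a1.3, a3.3} {a2.1} {a2.2} {a2.3, a4.3} {a3.2} {a4.1} {a4.2} and the second {out.1, out.3, a1.1, a1.2, a2.1, a2.2, a3.2, a3.3, a4.1, a4.2, a4.3} {out.2} {a1.3, a2.3} {a3.1}

Normal form of the first expression: {out.1, out.2, a1.2, a3.1} {out.3} {a1.1} {a1.3, a3.3} {a2.1} {a2.2} {a2.3, a4.3} {a3.2} {a4.1} {a4.2}
Normal form of the second expression: {out.1, out.3, a1.1, a1.2, a2.1, a2.2, a3.2, a3.3, a4.1, a4.2, a4.3} {out.2} {a1.3, a2.3} {a3.1}
Different reductions; not equal.


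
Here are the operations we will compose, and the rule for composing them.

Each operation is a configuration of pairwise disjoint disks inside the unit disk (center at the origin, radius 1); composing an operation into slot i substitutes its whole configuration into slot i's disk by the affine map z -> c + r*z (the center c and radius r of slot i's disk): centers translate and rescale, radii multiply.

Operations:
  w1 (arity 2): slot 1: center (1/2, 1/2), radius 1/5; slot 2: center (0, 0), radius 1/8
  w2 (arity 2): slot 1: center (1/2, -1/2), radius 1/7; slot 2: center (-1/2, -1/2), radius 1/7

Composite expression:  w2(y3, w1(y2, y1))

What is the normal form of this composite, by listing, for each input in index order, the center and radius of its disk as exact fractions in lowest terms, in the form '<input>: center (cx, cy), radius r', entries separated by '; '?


y1: center (-1/2, -1/2), radius 1/56; y2: center (-3/7, -3/7), radius 1/35; y3: center (1/2, -1/2), radius 1/7

Each y-disk chains the slot maps above it in w2; radii multiply.
y3 passes through 1 substitution, ending at center (1/2, -1/2), radius 1/7
y2 passes through 2 substitutions, ending at center (-3/7, -3/7), radius 1/35
y1 passes through 2 substitutions, ending at center (-1/2, -1/2), radius 1/56


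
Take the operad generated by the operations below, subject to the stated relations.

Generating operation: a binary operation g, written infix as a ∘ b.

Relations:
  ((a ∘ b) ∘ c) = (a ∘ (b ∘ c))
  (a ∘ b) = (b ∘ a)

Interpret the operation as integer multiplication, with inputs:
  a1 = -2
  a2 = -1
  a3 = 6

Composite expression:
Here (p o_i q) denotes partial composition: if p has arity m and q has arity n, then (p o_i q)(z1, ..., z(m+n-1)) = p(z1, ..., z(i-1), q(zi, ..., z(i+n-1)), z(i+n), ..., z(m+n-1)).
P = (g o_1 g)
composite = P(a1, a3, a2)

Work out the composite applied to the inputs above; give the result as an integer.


(a1 ∘ a3) = -12
((a1 ∘ a3) ∘ a2) = 12

12


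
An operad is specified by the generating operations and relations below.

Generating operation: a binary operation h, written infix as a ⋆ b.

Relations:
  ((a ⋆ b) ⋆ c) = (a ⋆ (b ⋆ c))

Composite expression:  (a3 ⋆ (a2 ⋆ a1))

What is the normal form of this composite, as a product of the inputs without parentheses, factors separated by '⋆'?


Key point: h is associative — brackets drop, the a-order remains.
(a2 ⋆ a1) spells out as a2 ⋆ a1
(a3 ⋆ (a2 ⋆ a1)) spells out as a3 ⋆ a2 ⋆ a1

a3 ⋆ a2 ⋆ a1


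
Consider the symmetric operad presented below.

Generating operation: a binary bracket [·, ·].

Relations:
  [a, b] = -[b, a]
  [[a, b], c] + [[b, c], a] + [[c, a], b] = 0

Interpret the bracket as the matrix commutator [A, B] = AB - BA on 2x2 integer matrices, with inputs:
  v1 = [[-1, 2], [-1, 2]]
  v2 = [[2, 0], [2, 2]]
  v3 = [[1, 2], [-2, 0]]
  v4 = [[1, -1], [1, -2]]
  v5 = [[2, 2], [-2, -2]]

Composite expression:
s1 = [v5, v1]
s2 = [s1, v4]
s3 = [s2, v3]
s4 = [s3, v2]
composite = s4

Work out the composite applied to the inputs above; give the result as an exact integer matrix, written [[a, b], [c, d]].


[[284, 0], [-160, -284]]

[v5, v1] = [[2, 14], [10, -2]]
[[v5, v1], v4] = [[24, -46], [26, -24]]
[[[v5, v1], v4], v3] = [[40, 142], [122, -40]]
[[[[v5, v1], v4], v3], v2] = [[284, 0], [-160, -284]]


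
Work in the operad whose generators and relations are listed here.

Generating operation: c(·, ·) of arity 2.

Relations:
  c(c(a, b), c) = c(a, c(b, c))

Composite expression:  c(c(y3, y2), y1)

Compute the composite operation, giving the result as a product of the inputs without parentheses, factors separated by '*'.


The c-tree's shape is irrelevant; the y-reading-order decides.
c(y3, y2) spells out as y3 * y2
c(c(y3, y2), y1) spells out as y3 * y2 * y1

y3 * y2 * y1


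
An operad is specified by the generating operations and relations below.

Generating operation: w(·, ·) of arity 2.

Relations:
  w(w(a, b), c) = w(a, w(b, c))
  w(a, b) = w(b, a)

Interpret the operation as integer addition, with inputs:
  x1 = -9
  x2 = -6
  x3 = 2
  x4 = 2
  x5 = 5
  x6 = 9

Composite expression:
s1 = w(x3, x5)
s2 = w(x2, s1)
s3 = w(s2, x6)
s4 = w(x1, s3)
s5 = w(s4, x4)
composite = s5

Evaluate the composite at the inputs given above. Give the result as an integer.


w(x3, x5) = 7
w(x2, w(x3, x5)) = 1
w(w(x2, w(x3, x5)), x6) = 10
w(x1, w(w(x2, w(x3, x5)), x6)) = 1
w(w(x1, w(w(x2, w(x3, x5)), x6)), x4) = 3

3
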